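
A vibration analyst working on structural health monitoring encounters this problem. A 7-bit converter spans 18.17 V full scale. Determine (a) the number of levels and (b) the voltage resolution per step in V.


Step 1 — number of quantization levels:
L = 2^N = 2^7 = 128

Step 2 — LSB step size:
delta = Vfs / L
      = 18.17 / 128
      = 0.14195313 V

Levels = 128; step size = 0.14195313 V


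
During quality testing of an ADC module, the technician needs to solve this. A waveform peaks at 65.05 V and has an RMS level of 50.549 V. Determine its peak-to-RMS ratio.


Crest factor is the ratio of peak to RMS:
CF = V_peak / V_rms
   = 65.05 / 50.549
   = 1.2869

1.2869


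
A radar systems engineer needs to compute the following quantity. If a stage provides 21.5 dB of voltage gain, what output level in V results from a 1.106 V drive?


Output voltage from dB gain:
V_out = V_in * 10^(gain_dB / 20)
      = 1.106 * 10^(21.5 / 20)
      = 1.106 * 11.885022
      = 13.1448 V

13.1448 V


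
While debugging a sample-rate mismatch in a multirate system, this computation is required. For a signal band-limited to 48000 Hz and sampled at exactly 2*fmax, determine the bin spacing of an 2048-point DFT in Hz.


Step 1 — Nyquist sampling rate:
fs = 2 * fmax = 2 * 48000 = 96000 Hz

Step 2 — DFT bin spacing:
df = fs / N = 96000 / 2048 = 46.875 Hz

46.875 Hz


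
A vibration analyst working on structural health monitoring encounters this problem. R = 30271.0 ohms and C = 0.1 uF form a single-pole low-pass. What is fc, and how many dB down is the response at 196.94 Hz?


Step 1 — cutoff frequency:
fc = 1 / (2*pi*R*C)
C = 0.1 uF = 1e-07 F
fc = 1 / (2*pi*30271.0*1e-07)
   = 52.5767 Hz

Step 2 — magnitude at f = 196.94 Hz:
|H(f)| = 1 / sqrt(1 + (f/fc)^2)
f/fc = 196.94 / 52.5767 = 3.745766
|H| = 1 / sqrt(1 + 14.030763) = 0.2579345
|H|_dB = 20*log10(0.2579345) = -11.77 dB

fc = 52.5767 Hz; |H(196.94 Hz)| = -11.77 dB


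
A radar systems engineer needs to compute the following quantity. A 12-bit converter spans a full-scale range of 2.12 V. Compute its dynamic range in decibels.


Dynamic range from full-scale to LSB:
V_min = V_max / 2^bits = 2.12 / 2^12
DR = 20 * log10(V_max / V_min)
   = 20 * log10(2^12)
   = 20 * 12 * log10(2)
   = 72.25 dB

72.25 dB


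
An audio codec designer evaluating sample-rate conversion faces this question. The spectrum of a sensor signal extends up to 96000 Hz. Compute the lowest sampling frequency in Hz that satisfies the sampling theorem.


The Nyquist rate is twice the maximum frequency component.
fs_min = 2 * fmax
      = 2 * 96000
      = 192000 Hz

192000


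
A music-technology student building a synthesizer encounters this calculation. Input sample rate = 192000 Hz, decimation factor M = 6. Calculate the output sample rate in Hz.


Decimation reduces the sample rate:
fs_out = fs_in / M
       = 192000 / 6
       = 32000.0 Hz

32000.0 Hz


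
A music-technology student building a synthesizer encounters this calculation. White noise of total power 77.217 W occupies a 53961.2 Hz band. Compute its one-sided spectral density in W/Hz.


Power spectral density:
PSD = P / BW
    = 77.217 / 53961.2
    = 0.00143097 W/Hz

0.00143097 W/Hz


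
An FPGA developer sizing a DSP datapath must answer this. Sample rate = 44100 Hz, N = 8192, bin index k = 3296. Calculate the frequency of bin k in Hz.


Frequency of DFT bin k:
f_k = k * fs / N
    = 3296 * 44100 / 8192
    = 145353600 / 8192
    = 17743.359 Hz

17743.359 Hz


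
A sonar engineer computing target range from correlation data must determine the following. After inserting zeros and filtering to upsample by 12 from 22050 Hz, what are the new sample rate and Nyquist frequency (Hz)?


Step 1 — output sample rate after interpolation by L:
fs_out = L * fs_in = 12 * 22050 = 264600 Hz

Step 2 — Nyquist frequency of the output stream:
f_Nyq = fs_out / 2 = 264600 / 2 = 132300.0 Hz

fs_out = 264600 Hz; f_Nyquist = 132300.0 Hz


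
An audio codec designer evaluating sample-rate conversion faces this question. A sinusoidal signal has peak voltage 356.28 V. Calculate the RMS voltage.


RMS voltage for a sinusoidal waveform:
V_rms = V_peak / sqrt(2)
      = 356.28 / 1.414214
      = 251.928 V

251.928 V


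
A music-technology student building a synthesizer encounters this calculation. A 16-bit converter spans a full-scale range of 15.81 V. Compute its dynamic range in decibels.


Dynamic range from full-scale to LSB:
V_min = V_max / 2^bits = 15.81 / 2^16
DR = 20 * log10(V_max / V_min)
   = 20 * log10(2^16)
   = 20 * 16 * log10(2)
   = 96.33 dB

96.33 dB


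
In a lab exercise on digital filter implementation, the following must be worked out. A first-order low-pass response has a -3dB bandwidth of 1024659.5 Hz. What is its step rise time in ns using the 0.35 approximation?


Rise time from bandwidth relationship:
tr = 0.35 / BW
   = 0.35 / 1024659.5
   = 3.415768848e-07 s
   = 341.5769 ns

341.5769 ns


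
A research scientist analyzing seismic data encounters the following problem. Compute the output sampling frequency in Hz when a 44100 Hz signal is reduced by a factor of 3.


Decimation reduces the sample rate:
fs_out = fs_in / M
       = 44100 / 3
       = 14700.0 Hz

14700.0 Hz


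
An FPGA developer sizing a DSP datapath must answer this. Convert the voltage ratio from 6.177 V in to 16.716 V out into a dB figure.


Voltage gain in dB:
G = 20 * log10(Vout / Vin)
  = 20 * log10(16.716 / 6.177)
  = 20 * log10(2.706168)
  = 20 * 0.432355
  = 8.65 dB

8.65 dB


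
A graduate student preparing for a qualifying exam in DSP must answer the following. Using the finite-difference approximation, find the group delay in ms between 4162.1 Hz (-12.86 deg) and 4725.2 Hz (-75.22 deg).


Group delay from phase difference:
tau = -d(phi)/d(omega)
d(phi) = -62.36 deg = -1.088387 rad
d(omega) = 2*pi*(4725.2 - 4162.1) = 3538.0616 rad/s
tau = -(-1.088387) / 3538.0616
    = 0.3076 ms

0.3076 ms


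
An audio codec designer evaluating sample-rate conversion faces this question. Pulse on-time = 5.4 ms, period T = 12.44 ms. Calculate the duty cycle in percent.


Duty cycle as a percentage:
DC = (t_on / T) * 100
   = (5.4 / 12.44) * 100
   = 0.434084 * 100
   = 43.41 %

43.41 %


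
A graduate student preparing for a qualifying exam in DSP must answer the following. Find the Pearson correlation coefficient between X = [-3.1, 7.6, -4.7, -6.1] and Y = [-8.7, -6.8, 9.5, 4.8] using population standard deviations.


Pearson correlation coefficient (population):
r = cov(X,Y) / (std(X) * std(Y))
Mean X = -1.575, Mean Y = -0.3
Cov(X,Y) = -25.1325
Std(X) = 5.402488, Std(Y) = 7.662571
r = -0.6071

-0.6071


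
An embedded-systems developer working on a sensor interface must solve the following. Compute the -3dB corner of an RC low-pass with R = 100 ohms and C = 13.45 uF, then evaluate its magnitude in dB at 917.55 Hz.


Step 1 — cutoff frequency:
fc = 1 / (2*pi*R*C)
C = 13.45 uF = 1.345e-05 F
fc = 1 / (2*pi*100*1.345e-05)
   = 118.331 Hz

Step 2 — magnitude at f = 917.55 Hz:
|H(f)| = 1 / sqrt(1 + (f/fc)^2)
f/fc = 917.55 / 118.331 = 7.754097
|H| = 1 / sqrt(1 + 60.12602) = 0.1279048
|H|_dB = 20*log10(0.1279048) = -17.86 dB

fc = 118.331 Hz; |H(917.55 Hz)| = -17.86 dB


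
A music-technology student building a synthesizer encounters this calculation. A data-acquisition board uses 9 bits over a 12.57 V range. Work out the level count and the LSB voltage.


Step 1 — number of quantization levels:
L = 2^N = 2^9 = 512

Step 2 — LSB step size:
delta = Vfs / L
      = 12.57 / 512
      = 0.02455078 V

Levels = 512; step size = 0.02455078 V


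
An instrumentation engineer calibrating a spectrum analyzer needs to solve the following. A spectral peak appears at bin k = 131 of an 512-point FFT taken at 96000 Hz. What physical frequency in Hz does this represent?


Frequency of DFT bin k:
f_k = k * fs / N
    = 131 * 96000 / 512
    = 12576000 / 512
    = 24562.5 Hz

24562.5 Hz


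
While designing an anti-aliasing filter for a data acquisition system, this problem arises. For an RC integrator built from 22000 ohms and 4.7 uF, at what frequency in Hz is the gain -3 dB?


Cutoff frequency of a first-order RC filter:
fc = 1 / (2 * pi * R * C)
C = 4.7 uF = 4.7e-06 F
fc = 1 / (2 * pi * 22000 * 4.7e-06)
   = 1 / 0.64968136076237
   = 1.539216 Hz

1.539216 Hz


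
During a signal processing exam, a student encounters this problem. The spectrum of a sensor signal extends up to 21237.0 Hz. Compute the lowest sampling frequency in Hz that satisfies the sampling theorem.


The Nyquist rate is twice the maximum frequency component.
fs_min = 2 * fmax
      = 2 * 21237.0
      = 42474.0 Hz

42474.0


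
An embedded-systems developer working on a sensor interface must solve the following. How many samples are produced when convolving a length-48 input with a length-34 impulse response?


Linear convolution output length:
L = N + M - 1
  = 48 + 34 - 1
  = 81 samples

81


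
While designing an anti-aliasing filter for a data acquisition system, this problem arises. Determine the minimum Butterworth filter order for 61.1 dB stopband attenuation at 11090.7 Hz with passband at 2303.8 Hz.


Butterworth filter order formula:
n = log10(10^(A/10) - 1) / (2 * log10(f_stop/f_pass))
10^(61.1/10) - 1 = 1288248.5517
f_stop/f_pass = 11090.7 / 2303.8 = 4.8141
n = 4.4761 -> ceil = 5

5


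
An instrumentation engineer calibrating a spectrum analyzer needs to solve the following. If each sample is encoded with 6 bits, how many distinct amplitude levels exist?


Number of quantization levels = 2^N
= 2^6
= 64

64


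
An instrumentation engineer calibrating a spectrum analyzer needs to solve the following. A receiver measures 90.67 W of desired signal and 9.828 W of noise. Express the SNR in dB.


SNR in decibels:
SNR = 10 * log10(Ps / Pn)
    = 10 * log10(90.67 / 9.828)
    = 10 * log10(9.2257)
    = 10 * 0.965
    = 9.65 dB

9.65 dB


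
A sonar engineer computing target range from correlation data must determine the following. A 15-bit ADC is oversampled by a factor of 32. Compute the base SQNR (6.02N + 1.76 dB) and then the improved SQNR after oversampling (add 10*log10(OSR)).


Step 1 — baseline SQNR at Nyquist:
SQNR_base = 6.02*N + 1.76
          = 6.02*15 + 1.76
          = 92.06 dB

Step 2 — oversampling processing gain:
G = 10*log10(OSR) = 10*log10(32) = 15.05 dB

Step 3 — total:
SQNR_total = 92.06 + 15.05 = 107.11 dB

Base SQNR = 92.06 dB; oversampled SQNR = 107.11 dB


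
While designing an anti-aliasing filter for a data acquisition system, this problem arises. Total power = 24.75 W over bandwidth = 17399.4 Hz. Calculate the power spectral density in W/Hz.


Power spectral density:
PSD = P / BW
    = 24.75 / 17399.4
    = 0.00142246 W/Hz

0.00142246 W/Hz


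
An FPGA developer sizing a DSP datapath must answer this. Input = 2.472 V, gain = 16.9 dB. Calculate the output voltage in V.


Output voltage from dB gain:
V_out = V_in * 10^(gain_dB / 20)
      = 2.472 * 10^(16.9 / 20)
      = 2.472 * 6.99842
      = 17.3001 V

17.3001 V


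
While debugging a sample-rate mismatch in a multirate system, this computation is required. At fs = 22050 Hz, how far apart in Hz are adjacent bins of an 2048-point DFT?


DFT frequency resolution:
df = fs / N
   = 22050 / 2048
   = 10.7666 Hz

10.7666 Hz


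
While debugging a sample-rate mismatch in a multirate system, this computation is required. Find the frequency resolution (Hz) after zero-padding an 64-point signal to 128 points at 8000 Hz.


Frequency resolution after zero-padding:
N_padded = 64 * 2 = 128
df = fs / N_padded
   = 8000 / 128
   = 62.5 Hz

62.5 Hz


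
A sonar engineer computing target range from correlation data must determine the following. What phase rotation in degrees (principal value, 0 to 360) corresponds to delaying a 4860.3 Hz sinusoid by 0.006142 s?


Phase shift from frequency and time delay:
phi = 360 * f * t_delay
    = 360 * 4860.3 * 0.006142
    = 10746.71 degrees
    mod 360 = 306.71 degrees

306.71 degrees


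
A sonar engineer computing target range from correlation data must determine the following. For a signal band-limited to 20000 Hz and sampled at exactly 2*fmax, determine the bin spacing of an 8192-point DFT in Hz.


Step 1 — Nyquist sampling rate:
fs = 2 * fmax = 2 * 20000 = 40000 Hz

Step 2 — DFT bin spacing:
df = fs / N = 40000 / 8192 = 4.8828 Hz

4.8828 Hz


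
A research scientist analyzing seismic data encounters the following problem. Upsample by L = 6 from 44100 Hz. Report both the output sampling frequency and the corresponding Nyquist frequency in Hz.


Step 1 — output sample rate after interpolation by L:
fs_out = L * fs_in = 6 * 44100 = 264600 Hz

Step 2 — Nyquist frequency of the output stream:
f_Nyq = fs_out / 2 = 264600 / 2 = 132300.0 Hz

fs_out = 264600 Hz; f_Nyquist = 132300.0 Hz


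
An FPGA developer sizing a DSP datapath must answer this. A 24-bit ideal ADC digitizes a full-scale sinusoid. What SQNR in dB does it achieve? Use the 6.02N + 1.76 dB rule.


Theoretical SNR for a full-scale sinusoid:
SNR = 6.02 * N + 1.76
    = 6.02 * 24 + 1.76
    = 144.48 + 1.76
    = 146.24 dB

146.24 dB


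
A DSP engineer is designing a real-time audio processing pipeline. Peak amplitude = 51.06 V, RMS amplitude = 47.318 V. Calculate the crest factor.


Crest factor is the ratio of peak to RMS:
CF = V_peak / V_rms
   = 51.06 / 47.318
   = 1.0791

1.0791


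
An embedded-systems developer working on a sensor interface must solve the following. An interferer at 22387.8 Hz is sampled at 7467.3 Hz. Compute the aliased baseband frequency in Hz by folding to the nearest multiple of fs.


Compute the nearest integer multiple of fs to the signal:
n = round(22387.8 / 7467.3) = 3
f_alias = |22387.8 - 3 * 7467.3|
        = |22387.8 - 22401.9|
        = 14.1 Hz

14.1


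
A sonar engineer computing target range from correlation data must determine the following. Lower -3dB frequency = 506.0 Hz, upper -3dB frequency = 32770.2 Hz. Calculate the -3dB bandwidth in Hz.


Bandwidth is the difference of -3dB frequencies:
BW = f_high - f_low
   = 32770.2 - 506.0
   = 32264.2 Hz

32264.2 Hz


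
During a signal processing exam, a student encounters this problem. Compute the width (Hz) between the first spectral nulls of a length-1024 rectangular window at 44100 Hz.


Main lobe width for a rectangular window:
Width = 2 * fs / N
      = 2 * 44100 / 1024
      = 88200 / 1024
      = 86.133 Hz

86.133 Hz


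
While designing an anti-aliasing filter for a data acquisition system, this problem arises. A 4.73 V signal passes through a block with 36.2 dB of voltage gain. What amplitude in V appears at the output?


Output voltage from dB gain:
V_out = V_in * 10^(gain_dB / 20)
      = 4.73 * 10^(36.2 / 20)
      = 4.73 * 64.565423
      = 305.3945 V

305.3945 V


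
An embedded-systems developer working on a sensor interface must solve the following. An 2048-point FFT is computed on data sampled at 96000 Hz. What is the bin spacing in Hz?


DFT frequency resolution:
df = fs / N
   = 96000 / 2048
   = 46.875 Hz

46.875 Hz


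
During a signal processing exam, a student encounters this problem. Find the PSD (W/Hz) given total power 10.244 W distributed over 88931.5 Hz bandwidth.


Power spectral density:
PSD = P / BW
    = 10.244 / 88931.5
    = 0.00011519 W/Hz

0.00011519 W/Hz


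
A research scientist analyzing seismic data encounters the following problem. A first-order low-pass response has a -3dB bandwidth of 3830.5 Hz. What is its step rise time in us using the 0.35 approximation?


Rise time from bandwidth relationship:
tr = 0.35 / BW
   = 0.35 / 3830.5
   = 9.137188357e-05 s
   = 91.3719 us

91.3719 us


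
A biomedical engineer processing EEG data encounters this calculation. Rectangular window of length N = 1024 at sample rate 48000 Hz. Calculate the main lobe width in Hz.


Main lobe width for a rectangular window:
Width = 2 * fs / N
      = 2 * 48000 / 1024
      = 96000 / 1024
      = 93.75 Hz

93.75 Hz


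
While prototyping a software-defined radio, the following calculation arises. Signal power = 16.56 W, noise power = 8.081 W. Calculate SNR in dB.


SNR in decibels:
SNR = 10 * log10(Ps / Pn)
    = 10 * log10(16.56 / 8.081)
    = 10 * log10(2.0493)
    = 10 * 0.3116
    = 3.12 dB

3.12 dB


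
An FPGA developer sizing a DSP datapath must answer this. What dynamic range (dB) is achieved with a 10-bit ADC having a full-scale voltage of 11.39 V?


Dynamic range from full-scale to LSB:
V_min = V_max / 2^bits = 11.39 / 2^10
DR = 20 * log10(V_max / V_min)
   = 20 * log10(2^10)
   = 20 * 10 * log10(2)
   = 60.21 dB

60.21 dB


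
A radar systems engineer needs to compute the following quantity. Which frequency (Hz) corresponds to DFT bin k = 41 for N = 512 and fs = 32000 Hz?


Frequency of DFT bin k:
f_k = k * fs / N
    = 41 * 32000 / 512
    = 1312000 / 512
    = 2562.5 Hz

2562.5 Hz


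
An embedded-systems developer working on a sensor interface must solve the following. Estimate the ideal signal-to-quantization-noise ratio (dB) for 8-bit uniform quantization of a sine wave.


Theoretical SNR for a full-scale sinusoid:
SNR = 6.02 * N + 1.76
    = 6.02 * 8 + 1.76
    = 48.16 + 1.76
    = 49.92 dB

49.92 dB


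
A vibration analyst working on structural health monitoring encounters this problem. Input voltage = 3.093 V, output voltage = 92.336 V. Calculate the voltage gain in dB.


Voltage gain in dB:
G = 20 * log10(Vout / Vin)
  = 20 * log10(92.336 / 3.093)
  = 20 * log10(29.853217)
  = 20 * 1.474991
  = 29.5 dB

29.5 dB


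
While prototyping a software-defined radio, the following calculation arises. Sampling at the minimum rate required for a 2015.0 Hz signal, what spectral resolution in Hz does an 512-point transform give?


Step 1 — Nyquist sampling rate:
fs = 2 * fmax = 2 * 2015.0 = 4030.0 Hz

Step 2 — DFT bin spacing:
df = fs / N = 4030.0 / 512 = 7.8711 Hz

7.8711 Hz


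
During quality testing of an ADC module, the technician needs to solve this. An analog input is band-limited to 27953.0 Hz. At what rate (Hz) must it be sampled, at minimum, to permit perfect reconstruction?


The Nyquist rate is twice the maximum frequency component.
fs_min = 2 * fmax
      = 2 * 27953.0
      = 55906.0 Hz

55906.0


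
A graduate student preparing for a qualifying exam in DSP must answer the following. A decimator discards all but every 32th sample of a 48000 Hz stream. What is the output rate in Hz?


Decimation reduces the sample rate:
fs_out = fs_in / M
       = 48000 / 32
       = 1500.0 Hz

1500.0 Hz


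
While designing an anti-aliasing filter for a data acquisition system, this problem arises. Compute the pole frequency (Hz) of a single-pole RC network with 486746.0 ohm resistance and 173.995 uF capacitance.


Cutoff frequency of a first-order RC filter:
fc = 1 / (2 * pi * R * C)
C = 173.995 uF = 0.000173995 F
fc = 1 / (2 * pi * 486746.0 * 0.000173995)
   = 1 / 532.13157332537
   = 0.001879 Hz

0.001879 Hz


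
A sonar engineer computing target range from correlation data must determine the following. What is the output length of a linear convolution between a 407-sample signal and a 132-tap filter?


Linear convolution output length:
L = N + M - 1
  = 407 + 132 - 1
  = 538 samples

538


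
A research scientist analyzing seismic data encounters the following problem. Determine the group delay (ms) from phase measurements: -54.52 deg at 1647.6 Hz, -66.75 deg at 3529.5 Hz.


Group delay from phase difference:
tau = -d(phi)/d(omega)
d(phi) = -12.23 deg = -0.213454 rad
d(omega) = 2*pi*(3529.5 - 1647.6) = 11824.3264 rad/s
tau = -(-0.213454) / 11824.3264
    = 0.0181 ms

0.0181 ms


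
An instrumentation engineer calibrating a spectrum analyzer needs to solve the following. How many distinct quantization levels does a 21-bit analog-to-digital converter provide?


Number of quantization levels = 2^N
= 2^21
= 2097152

2097152


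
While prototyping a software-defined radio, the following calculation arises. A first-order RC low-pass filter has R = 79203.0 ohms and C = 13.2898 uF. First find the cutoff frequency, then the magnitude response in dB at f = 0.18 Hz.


Step 1 — cutoff frequency:
fc = 1 / (2*pi*R*C)
C = 13.2898 uF = 1.32898e-05 F
fc = 1 / (2*pi*79203.0*1.32898e-05)
   = 0.151203 Hz

Step 2 — magnitude at f = 0.18 Hz:
|H(f)| = 1 / sqrt(1 + (f/fc)^2)
f/fc = 0.18 / 0.151203 = 1.190453
|H| = 1 / sqrt(1 + 1.417178) = 0.6431995
|H|_dB = 20*log10(0.6431995) = -3.83 dB

fc = 0.151203 Hz; |H(0.18 Hz)| = -3.83 dB


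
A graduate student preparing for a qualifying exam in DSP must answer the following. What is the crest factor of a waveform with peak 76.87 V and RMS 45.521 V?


Crest factor is the ratio of peak to RMS:
CF = V_peak / V_rms
   = 76.87 / 45.521
   = 1.6887

1.6887


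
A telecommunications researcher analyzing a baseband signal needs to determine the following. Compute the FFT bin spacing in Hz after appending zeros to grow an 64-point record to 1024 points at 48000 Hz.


Frequency resolution after zero-padding:
N_padded = 64 * 16 = 1024
df = fs / N_padded
   = 48000 / 1024
   = 46.875 Hz

46.875 Hz


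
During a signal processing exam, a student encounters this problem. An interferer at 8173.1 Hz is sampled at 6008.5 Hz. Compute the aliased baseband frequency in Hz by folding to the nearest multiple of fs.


Compute the nearest integer multiple of fs to the signal:
n = round(8173.1 / 6008.5) = 1
f_alias = |8173.1 - 1 * 6008.5|
        = |8173.1 - 6008.5|
        = 2164.6 Hz

2164.6


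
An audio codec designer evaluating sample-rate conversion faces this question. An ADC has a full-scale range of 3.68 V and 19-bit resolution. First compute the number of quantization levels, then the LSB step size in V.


Step 1 — number of quantization levels:
L = 2^N = 2^19 = 524288

Step 2 — LSB step size:
delta = Vfs / L
      = 3.68 / 524288
      = 7.02e-06 V

Levels = 524288; step size = 7.02e-06 V


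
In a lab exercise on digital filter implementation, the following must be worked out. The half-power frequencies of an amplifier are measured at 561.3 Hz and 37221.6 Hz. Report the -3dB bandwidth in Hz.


Bandwidth is the difference of -3dB frequencies:
BW = f_high - f_low
   = 37221.6 - 561.3
   = 36660.3 Hz

36660.3 Hz


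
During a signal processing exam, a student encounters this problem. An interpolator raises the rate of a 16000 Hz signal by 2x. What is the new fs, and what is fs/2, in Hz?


Step 1 — output sample rate after interpolation by L:
fs_out = L * fs_in = 2 * 16000 = 32000 Hz

Step 2 — Nyquist frequency of the output stream:
f_Nyq = fs_out / 2 = 32000 / 2 = 16000.0 Hz

fs_out = 32000 Hz; f_Nyquist = 16000.0 Hz


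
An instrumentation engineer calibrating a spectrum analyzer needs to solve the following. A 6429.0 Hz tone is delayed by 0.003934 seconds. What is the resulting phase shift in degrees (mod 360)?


Phase shift from frequency and time delay:
phi = 360 * f * t_delay
    = 360 * 6429.0 * 0.003934
    = 9105.01 degrees
    mod 360 = 105.01 degrees

105.01 degrees


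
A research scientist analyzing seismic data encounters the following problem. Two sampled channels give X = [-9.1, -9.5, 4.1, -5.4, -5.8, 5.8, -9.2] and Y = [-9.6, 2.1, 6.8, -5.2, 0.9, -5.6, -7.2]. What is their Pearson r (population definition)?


Pearson correlation coefficient (population):
r = cov(X,Y) / (std(X) * std(Y))
Mean X = -4.1571, Mean Y = -2.5429
Cov(X,Y) = 11.130408
Std(X) = 5.97587, Std(Y) = 5.4589
r = 0.3412

0.3412


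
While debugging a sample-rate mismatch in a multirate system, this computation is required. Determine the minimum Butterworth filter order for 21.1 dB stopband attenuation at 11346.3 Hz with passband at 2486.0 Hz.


Butterworth filter order formula:
n = log10(10^(A/10) - 1) / (2 * log10(f_stop/f_pass))
10^(21.1/10) - 1 = 127.825
f_stop/f_pass = 11346.3 / 2486.0 = 4.5641
n = 1.5975 -> ceil = 2

2


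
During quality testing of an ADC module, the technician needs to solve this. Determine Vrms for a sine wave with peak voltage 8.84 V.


RMS voltage for a sinusoidal waveform:
V_rms = V_peak / sqrt(2)
      = 8.84 / 1.414214
      = 6.251 V

6.251 V


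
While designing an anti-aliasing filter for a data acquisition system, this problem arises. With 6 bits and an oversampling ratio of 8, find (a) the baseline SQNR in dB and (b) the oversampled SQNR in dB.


Step 1 — baseline SQNR at Nyquist:
SQNR_base = 6.02*N + 1.76
          = 6.02*6 + 1.76
          = 37.88 dB

Step 2 — oversampling processing gain:
G = 10*log10(OSR) = 10*log10(8) = 9.03 dB

Step 3 — total:
SQNR_total = 37.88 + 9.03 = 46.91 dB

Base SQNR = 37.88 dB; oversampled SQNR = 46.91 dB


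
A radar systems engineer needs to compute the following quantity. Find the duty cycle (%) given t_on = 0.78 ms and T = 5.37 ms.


Duty cycle as a percentage:
DC = (t_on / T) * 100
   = (0.78 / 5.37) * 100
   = 0.145251 * 100
   = 14.53 %

14.53 %


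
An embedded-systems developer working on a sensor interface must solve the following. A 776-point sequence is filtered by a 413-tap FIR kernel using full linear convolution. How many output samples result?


Linear convolution output length:
L = N + M - 1
  = 776 + 413 - 1
  = 1188 samples

1188


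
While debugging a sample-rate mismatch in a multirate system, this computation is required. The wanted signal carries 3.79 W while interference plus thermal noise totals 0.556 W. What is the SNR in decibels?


SNR in decibels:
SNR = 10 * log10(Ps / Pn)
    = 10 * log10(3.79 / 0.556)
    = 10 * log10(6.8165)
    = 10 * 0.8336
    = 8.34 dB

8.34 dB


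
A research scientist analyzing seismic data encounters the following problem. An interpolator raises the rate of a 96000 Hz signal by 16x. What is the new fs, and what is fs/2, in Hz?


Step 1 — output sample rate after interpolation by L:
fs_out = L * fs_in = 16 * 96000 = 1536000 Hz

Step 2 — Nyquist frequency of the output stream:
f_Nyq = fs_out / 2 = 1536000 / 2 = 768000.0 Hz

fs_out = 1536000 Hz; f_Nyquist = 768000.0 Hz


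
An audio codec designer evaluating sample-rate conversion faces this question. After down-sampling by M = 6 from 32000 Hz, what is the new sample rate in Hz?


Decimation reduces the sample rate:
fs_out = fs_in / M
       = 32000 / 6
       = 5333.3333 Hz

5333.3333 Hz


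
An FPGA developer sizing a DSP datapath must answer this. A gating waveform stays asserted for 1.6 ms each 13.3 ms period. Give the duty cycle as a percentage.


Duty cycle as a percentage:
DC = (t_on / T) * 100
   = (1.6 / 13.3) * 100
   = 0.120301 * 100
   = 12.03 %

12.03 %


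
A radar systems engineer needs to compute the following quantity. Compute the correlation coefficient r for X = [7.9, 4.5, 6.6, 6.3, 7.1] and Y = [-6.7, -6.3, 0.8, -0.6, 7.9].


Pearson correlation coefficient (population):
r = cov(X,Y) / (std(X) * std(Y))
Mean X = 6.48, Mean Y = -0.98
Cov(X,Y) = 1.6124
Std(X) = 1.128539, Std(Y) = 5.351411
r = 0.267

0.267


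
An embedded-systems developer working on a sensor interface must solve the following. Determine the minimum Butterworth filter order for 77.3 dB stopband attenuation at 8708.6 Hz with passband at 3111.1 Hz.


Butterworth filter order formula:
n = log10(10^(A/10) - 1) / (2 * log10(f_stop/f_pass))
10^(77.3/10) - 1 = 53703178.637
f_stop/f_pass = 8708.6 / 3111.1 = 2.7992
n = 8.6459 -> ceil = 9

9


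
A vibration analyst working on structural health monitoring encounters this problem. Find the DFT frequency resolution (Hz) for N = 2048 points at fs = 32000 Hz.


DFT frequency resolution:
df = fs / N
   = 32000 / 2048
   = 15.625 Hz

15.625 Hz


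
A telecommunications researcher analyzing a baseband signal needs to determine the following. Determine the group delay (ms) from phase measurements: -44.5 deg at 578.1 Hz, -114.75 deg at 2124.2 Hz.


Group delay from phase difference:
tau = -d(phi)/d(omega)
d(phi) = -70.25 deg = -1.226094 rad
d(omega) = 2*pi*(2124.2 - 578.1) = 9714.4328 rad/s
tau = -(-1.226094) / 9714.4328
    = 0.1262 ms

0.1262 ms


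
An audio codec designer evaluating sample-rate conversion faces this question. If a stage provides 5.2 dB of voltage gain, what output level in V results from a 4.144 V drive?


Output voltage from dB gain:
V_out = V_in * 10^(gain_dB / 20)
      = 4.144 * 10^(5.2 / 20)
      = 4.144 * 1.819701
      = 7.5408 V

7.5408 V


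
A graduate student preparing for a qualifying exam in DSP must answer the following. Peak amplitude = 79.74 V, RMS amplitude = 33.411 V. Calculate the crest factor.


Crest factor is the ratio of peak to RMS:
CF = V_peak / V_rms
   = 79.74 / 33.411
   = 2.3866

2.3866


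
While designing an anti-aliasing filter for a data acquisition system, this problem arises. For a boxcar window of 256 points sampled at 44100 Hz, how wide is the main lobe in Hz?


Main lobe width for a rectangular window:
Width = 2 * fs / N
      = 2 * 44100 / 256
      = 88200 / 256
      = 344.531 Hz

344.531 Hz


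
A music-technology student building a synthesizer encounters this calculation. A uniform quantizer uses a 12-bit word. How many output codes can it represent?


Number of quantization levels = 2^N
= 2^12
= 4096

4096


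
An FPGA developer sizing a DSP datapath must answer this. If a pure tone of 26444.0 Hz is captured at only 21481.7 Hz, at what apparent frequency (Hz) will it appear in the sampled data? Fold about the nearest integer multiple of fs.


Compute the nearest integer multiple of fs to the signal:
n = round(26444.0 / 21481.7) = 1
f_alias = |26444.0 - 1 * 21481.7|
        = |26444.0 - 21481.7|
        = 4962.3 Hz

4962.3


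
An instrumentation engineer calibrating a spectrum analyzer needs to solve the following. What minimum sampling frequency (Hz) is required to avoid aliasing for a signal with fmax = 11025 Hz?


The Nyquist rate is twice the maximum frequency component.
fs_min = 2 * fmax
      = 2 * 11025
      = 22050 Hz

22050


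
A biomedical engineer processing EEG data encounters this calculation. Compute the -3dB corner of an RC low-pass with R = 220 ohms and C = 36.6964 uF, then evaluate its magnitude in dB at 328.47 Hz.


Step 1 — cutoff frequency:
fc = 1 / (2*pi*R*C)
C = 36.6964 uF = 3.66964e-05 F
fc = 1 / (2*pi*220*3.66964e-05)
   = 19.714 Hz

Step 2 — magnitude at f = 328.47 Hz:
|H(f)| = 1 / sqrt(1 + (f/fc)^2)
f/fc = 328.47 / 19.714 = 16.661763
|H| = 1 / sqrt(1 + 277.614346) = 0.0599099
|H|_dB = 20*log10(0.0599099) = -24.45 dB

fc = 19.714 Hz; |H(328.47 Hz)| = -24.45 dB


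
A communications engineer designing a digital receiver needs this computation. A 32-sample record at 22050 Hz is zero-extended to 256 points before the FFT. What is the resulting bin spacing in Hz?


Frequency resolution after zero-padding:
N_padded = 32 * 8 = 256
df = fs / N_padded
   = 22050 / 256
   = 86.1328 Hz

86.1328 Hz


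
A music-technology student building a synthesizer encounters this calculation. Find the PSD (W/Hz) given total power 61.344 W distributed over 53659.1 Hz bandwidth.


Power spectral density:
PSD = P / BW
    = 61.344 / 53659.1
    = 0.00114322 W/Hz

0.00114322 W/Hz


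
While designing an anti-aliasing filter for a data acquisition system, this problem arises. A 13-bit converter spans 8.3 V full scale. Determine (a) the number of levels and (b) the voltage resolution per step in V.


Step 1 — number of quantization levels:
L = 2^N = 2^13 = 8192

Step 2 — LSB step size:
delta = Vfs / L
      = 8.3 / 8192
      = 0.00101318 V

Levels = 8192; step size = 0.00101318 V


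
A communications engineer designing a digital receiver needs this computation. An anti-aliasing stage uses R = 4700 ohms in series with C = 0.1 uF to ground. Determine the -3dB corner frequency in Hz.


Cutoff frequency of a first-order RC filter:
fc = 1 / (2 * pi * R * C)
C = 0.1 uF = 1e-07 F
fc = 1 / (2 * pi * 4700 * 1e-07)
   = 1 / 0.0029530970943744
   = 338.627538 Hz

338.627538 Hz


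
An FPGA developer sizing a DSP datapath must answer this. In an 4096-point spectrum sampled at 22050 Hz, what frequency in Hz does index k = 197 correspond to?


Frequency of DFT bin k:
f_k = k * fs / N
    = 197 * 22050 / 4096
    = 4343850 / 4096
    = 1060.51 Hz

1060.51 Hz


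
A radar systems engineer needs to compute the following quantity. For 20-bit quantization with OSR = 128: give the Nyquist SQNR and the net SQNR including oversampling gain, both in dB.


Step 1 — baseline SQNR at Nyquist:
SQNR_base = 6.02*N + 1.76
          = 6.02*20 + 1.76
          = 122.16 dB

Step 2 — oversampling processing gain:
G = 10*log10(OSR) = 10*log10(128) = 21.07 dB

Step 3 — total:
SQNR_total = 122.16 + 21.07 = 143.23 dB

Base SQNR = 122.16 dB; oversampled SQNR = 143.23 dB


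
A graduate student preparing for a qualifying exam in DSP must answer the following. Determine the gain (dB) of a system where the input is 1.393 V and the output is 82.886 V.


Voltage gain in dB:
G = 20 * log10(Vout / Vin)
  = 20 * log10(82.886 / 1.393)
  = 20 * log10(59.501795)
  = 20 * 1.77453
  = 35.49 dB

35.49 dB


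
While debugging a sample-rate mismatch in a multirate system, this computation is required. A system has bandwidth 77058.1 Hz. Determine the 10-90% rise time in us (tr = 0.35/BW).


Rise time from bandwidth relationship:
tr = 0.35 / BW
   = 0.35 / 77058.1
   = 4.542027379e-06 s
   = 4.542 us

4.542 us


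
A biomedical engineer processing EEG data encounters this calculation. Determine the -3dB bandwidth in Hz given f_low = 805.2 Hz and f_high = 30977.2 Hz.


Bandwidth is the difference of -3dB frequencies:
BW = f_high - f_low
   = 30977.2 - 805.2
   = 30172.0 Hz

30172.0 Hz


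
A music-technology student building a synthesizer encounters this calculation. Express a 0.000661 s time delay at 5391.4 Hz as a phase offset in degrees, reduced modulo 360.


Phase shift from frequency and time delay:
phi = 360 * f * t_delay
    = 360 * 5391.4 * 0.000661
    = 1282.94 degrees
    mod 360 = 202.94 degrees

202.94 degrees


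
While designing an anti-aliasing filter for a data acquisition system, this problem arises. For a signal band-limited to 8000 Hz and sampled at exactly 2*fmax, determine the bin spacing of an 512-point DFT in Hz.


Step 1 — Nyquist sampling rate:
fs = 2 * fmax = 2 * 8000 = 16000 Hz

Step 2 — DFT bin spacing:
df = fs / N = 16000 / 512 = 31.25 Hz

31.25 Hz


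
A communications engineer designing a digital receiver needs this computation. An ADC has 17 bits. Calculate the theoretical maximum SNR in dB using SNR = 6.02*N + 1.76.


Theoretical SNR for a full-scale sinusoid:
SNR = 6.02 * N + 1.76
    = 6.02 * 17 + 1.76
    = 102.34 + 1.76
    = 104.1 dB

104.1 dB


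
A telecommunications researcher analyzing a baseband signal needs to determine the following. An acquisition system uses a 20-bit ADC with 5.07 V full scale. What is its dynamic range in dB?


Dynamic range from full-scale to LSB:
V_min = V_max / 2^bits = 5.07 / 2^20
DR = 20 * log10(V_max / V_min)
   = 20 * log10(2^20)
   = 20 * 20 * log10(2)
   = 120.41 dB

120.41 dB


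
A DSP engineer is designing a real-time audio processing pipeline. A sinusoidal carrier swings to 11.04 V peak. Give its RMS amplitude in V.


RMS voltage for a sinusoidal waveform:
V_rms = V_peak / sqrt(2)
      = 11.04 / 1.414214
      = 7.806 V

7.806 V


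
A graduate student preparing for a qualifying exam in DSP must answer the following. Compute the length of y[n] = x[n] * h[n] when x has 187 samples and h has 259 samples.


Linear convolution output length:
L = N + M - 1
  = 187 + 259 - 1
  = 445 samples

445


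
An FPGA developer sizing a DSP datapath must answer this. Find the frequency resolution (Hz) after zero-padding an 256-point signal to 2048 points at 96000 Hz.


Frequency resolution after zero-padding:
N_padded = 256 * 8 = 2048
df = fs / N_padded
   = 96000 / 2048
   = 46.875 Hz

46.875 Hz


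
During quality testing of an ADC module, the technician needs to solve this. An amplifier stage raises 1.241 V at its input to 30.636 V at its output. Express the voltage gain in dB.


Voltage gain in dB:
G = 20 * log10(Vout / Vin)
  = 20 * log10(30.636 / 1.241)
  = 20 * log10(24.686543)
  = 20 * 1.39246
  = 27.85 dB

27.85 dB


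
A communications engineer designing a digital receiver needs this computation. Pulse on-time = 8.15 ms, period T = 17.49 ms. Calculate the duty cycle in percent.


Duty cycle as a percentage:
DC = (t_on / T) * 100
   = (8.15 / 17.49) * 100
   = 0.465981 * 100
   = 46.6 %

46.6 %


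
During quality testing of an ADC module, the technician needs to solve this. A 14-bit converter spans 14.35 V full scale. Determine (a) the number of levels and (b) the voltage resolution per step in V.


Step 1 — number of quantization levels:
L = 2^N = 2^14 = 16384

Step 2 — LSB step size:
delta = Vfs / L
      = 14.35 / 16384
      = 0.00087585 V

Levels = 16384; step size = 0.00087585 V


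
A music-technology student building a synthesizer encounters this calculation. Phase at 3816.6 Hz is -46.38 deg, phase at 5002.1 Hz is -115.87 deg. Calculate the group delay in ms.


Group delay from phase difference:
tau = -d(phi)/d(omega)
d(phi) = -69.49 deg = -1.212829 rad
d(omega) = 2*pi*(5002.1 - 3816.6) = 7448.7162 rad/s
tau = -(-1.212829) / 7448.7162
    = 0.1628 ms

0.1628 ms


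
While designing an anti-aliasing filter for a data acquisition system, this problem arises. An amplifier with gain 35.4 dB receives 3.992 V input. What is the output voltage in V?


Output voltage from dB gain:
V_out = V_in * 10^(gain_dB / 20)
      = 3.992 * 10^(35.4 / 20)
      = 3.992 * 58.884366
      = 235.0664 V

235.0664 V


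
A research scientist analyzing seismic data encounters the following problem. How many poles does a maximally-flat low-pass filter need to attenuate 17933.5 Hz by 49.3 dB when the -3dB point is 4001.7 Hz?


Butterworth filter order formula:
n = log10(10^(A/10) - 1) / (2 * log10(f_stop/f_pass))
10^(49.3/10) - 1 = 85112.8038
f_stop/f_pass = 17933.5 / 4001.7 = 4.4815
n = 3.784 -> ceil = 4

4


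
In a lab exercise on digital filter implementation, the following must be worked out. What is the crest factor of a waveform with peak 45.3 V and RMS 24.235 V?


Crest factor is the ratio of peak to RMS:
CF = V_peak / V_rms
   = 45.3 / 24.235
   = 1.8692

1.8692


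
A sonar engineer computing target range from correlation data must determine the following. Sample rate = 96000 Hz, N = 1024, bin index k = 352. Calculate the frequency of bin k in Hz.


Frequency of DFT bin k:
f_k = k * fs / N
    = 352 * 96000 / 1024
    = 33792000 / 1024
    = 33000.0 Hz

33000.0 Hz


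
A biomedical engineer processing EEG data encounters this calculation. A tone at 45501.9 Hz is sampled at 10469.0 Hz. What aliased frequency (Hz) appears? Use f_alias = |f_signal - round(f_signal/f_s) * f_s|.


Compute the nearest integer multiple of fs to the signal:
n = round(45501.9 / 10469.0) = 4
f_alias = |45501.9 - 4 * 10469.0|
        = |45501.9 - 41876.0|
        = 3625.9 Hz

3625.9


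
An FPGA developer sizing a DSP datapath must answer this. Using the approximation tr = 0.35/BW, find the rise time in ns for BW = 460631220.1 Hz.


Rise time from bandwidth relationship:
tr = 0.35 / BW
   = 0.35 / 460631220.1
   = 7.598269173e-10 s
   = 0.7598 ns

0.7598 ns


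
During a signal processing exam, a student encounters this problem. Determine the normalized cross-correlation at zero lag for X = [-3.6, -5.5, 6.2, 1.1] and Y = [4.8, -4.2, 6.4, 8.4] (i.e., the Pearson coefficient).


Pearson correlation coefficient (population):
r = cov(X,Y) / (std(X) * std(Y))
Mean X = -0.45, Mean Y = 3.85
Cov(X,Y) = 15.4175
Std(X) = 4.529073, Std(Y) = 4.819492
r = 0.7063

0.7063
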